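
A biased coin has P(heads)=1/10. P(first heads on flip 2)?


Geometric: P(X=2) = (1-p)^(k-1)×p = (9/10)^1×1/10 = 9/100

P(X=2) = 9/100 ≈ 9.00%


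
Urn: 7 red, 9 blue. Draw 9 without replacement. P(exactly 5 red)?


Hypergeometric: C(7,5)×C(9,4)/C(16,9)
= 21×126/11440 = 1323/5720

P(X=5) = 1323/5720 ≈ 23.13%


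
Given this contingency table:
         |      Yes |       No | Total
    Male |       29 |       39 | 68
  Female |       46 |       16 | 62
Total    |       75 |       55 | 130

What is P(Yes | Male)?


P(Yes | Male) = 29/(29+39) = 29/68

P(Yes|Male) = 29/68 ≈ 42.65%


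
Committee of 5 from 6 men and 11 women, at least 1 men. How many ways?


Count by #men:
  1M,4W: C(6,1)×C(11,4)=1980
  2M,3W: C(6,2)×C(11,3)=2475
  3M,2W: C(6,3)×C(11,2)=1100
  4M,1W: C(6,4)×C(11,1)=165
  5M,0W: C(6,5)×C(11,0)=6
Total = 5726

5726


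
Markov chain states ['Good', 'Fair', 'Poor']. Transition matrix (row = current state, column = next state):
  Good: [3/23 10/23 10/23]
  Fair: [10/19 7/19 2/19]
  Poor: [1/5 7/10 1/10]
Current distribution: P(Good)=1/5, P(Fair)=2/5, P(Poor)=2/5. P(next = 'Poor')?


P(next=Poor) = Σᵢ P(now=i)×P(i→Poor)
= 1/5×10/23 + 2/5×2/19 + 2/5×1/10
= 2/23 + 4/95 + 1/25 = 1847/10925

P = 1847/10925 ≈ 0.1691


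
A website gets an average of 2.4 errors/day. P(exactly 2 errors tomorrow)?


Poisson(λ=2.4): P(X=2) = e^(-λ)×λ^k/k!
= e^(-2.4) × 2.4^2 / 2!
≈ 0.09071795329 × 5.76 / 2 ≈ 0.261268

P(X=2) ≈ 0.261268 ≈ 26.13%


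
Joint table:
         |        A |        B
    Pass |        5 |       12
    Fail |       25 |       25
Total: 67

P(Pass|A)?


P(Pass|A) = 5/(5+25) = 5/30 = 1/6

P = 1/6 ≈ 16.67%


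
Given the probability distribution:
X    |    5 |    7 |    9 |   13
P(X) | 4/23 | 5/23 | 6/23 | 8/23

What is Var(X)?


E[X] = 213/23
E[X²] = 2183/23
Var(X) = E[X²] - (E[X])² = 2183/23 - 45369/529 = 4840/529

Var(X) = 4840/529 ≈ 9.1493


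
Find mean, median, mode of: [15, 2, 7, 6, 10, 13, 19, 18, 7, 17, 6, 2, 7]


Sorted: [2, 2, 6, 6, 7, 7, 7, 10, 13, 15, 17, 18, 19]
Mean = 129/13
Median = 7
Freq: {15: 1, 2: 2, 7: 3, 6: 2, 10: 1, 13: 1, 19: 1, 18: 1, 17: 1}
Mode: [7]

Mean=129/13, Median=7, Mode=7


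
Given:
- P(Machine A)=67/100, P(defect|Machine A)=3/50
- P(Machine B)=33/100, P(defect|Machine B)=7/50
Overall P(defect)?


P(B) = Σ P(B|Aᵢ)×P(Aᵢ)
  3/50×67/100 = 201/5000
  7/50×33/100 = 231/5000
Sum = 54/625

P(defect) = 54/625 ≈ 8.64%


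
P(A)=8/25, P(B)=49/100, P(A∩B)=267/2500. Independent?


P(A)×P(B) = 98/625
P(A∩B) = 267/2500
Not equal → NOT independent

No, not independent


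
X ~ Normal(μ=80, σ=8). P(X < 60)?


z = (60-80)/8 = -2.5
P(Z < -2.5) = 0.0062

P(X < 60) ≈ 0.0062


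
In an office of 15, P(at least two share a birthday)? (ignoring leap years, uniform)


P(all different) = Π(365-i)/365 for i=0..14
= 0.747099
P(match) = 1 - 0.747099 = 0.252901

P ≈ 0.2529 ≈ 25.29%


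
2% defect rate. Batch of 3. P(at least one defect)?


P(all good) = (49/50)^3 = 117649/125000
P(≥1 defect) = 7351/125000

P = 7351/125000 ≈ 5.88%


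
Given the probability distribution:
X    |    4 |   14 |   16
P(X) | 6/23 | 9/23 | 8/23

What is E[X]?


E[X] = Σ x·P(X=x)
= (4)×(6/23) + (14)×(9/23) + (16)×(8/23)
= 278/23

E[X] = 278/23


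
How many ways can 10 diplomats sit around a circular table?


Circular arrangements of 10 distinct objects: fix one position to break rotational symmetry.
(n-1)! = 9! = 362880

362880


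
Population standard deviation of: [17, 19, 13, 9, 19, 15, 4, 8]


Mean = 104/8 = 13
  (17-13)²=16
  (19-13)²=36
  (13-13)²=0
  (9-13)²=16
  (19-13)²=36
  (15-13)²=4
  (4-13)²=81
  (8-13)²=25
Σ(x-μ)² = 214
σ² = 214/8 = 107/4

σ = √(107/4) ≈ 5.1720


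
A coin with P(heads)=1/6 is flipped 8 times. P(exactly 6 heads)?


Binomial: P(X=6) = C(8,6)×p^6×(1-p)^2
= 28 × 1/46656 × 25/36 = 175/419904

P(X=6) = 175/419904 ≈ 0.04%


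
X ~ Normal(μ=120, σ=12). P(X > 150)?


z = (150-120)/12 = 2.5
P(X > 150) = 1 - P(Z ≤ 2.5) = 1 - 0.9938 = 0.0062

P(X > 150) ≈ 0.0062


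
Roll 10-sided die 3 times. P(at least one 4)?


P(no 4)^3 = (9/10)^3 = 729/1000
P(≥1) = 1 - 729/1000 = 271/1000

P = 271/1000 ≈ 27.10%


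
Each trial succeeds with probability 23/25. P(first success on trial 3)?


Geometric: P(X=3) = (1-p)^(k-1)×p = (2/25)^2×23/25 = 92/15625

P(X=3) = 92/15625 ≈ 0.59%


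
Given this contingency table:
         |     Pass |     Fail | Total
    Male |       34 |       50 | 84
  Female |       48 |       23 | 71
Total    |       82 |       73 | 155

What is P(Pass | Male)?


P(Pass | Male) = 34/(34+50) = 34/84 = 17/42

P(Pass|Male) = 17/42 ≈ 40.48%


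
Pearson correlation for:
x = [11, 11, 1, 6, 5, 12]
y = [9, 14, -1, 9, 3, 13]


n=6, Σx=46, Σy=47, Σxy=477, Σx²=448, Σy²=537
r = (6×477 - 46×47)/√((6×448 - 46²)(6×537 - 47²))
= 700/√(572×1013) = 700/√579436 ≈ 700/761.2069 ≈ 0.9196

r ≈ 0.9196


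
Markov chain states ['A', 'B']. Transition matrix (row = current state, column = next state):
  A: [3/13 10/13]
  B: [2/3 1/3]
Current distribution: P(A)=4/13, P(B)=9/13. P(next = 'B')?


P(next=B) = Σᵢ P(now=i)×P(i→B)
= 4/13×10/13 + 9/13×1/3
= 40/169 + 3/13 = 79/169

P = 79/169 ≈ 0.4675


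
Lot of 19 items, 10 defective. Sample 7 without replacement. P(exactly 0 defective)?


Hypergeometric: C(10,0)×C(9,7)/C(19,7)
= 1×36/50388 = 3/4199

P(X=0) = 3/4199 ≈ 0.07%


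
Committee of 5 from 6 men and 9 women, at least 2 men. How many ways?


Count by #men:
  2M,3W: C(6,2)×C(9,3)=1260
  3M,2W: C(6,3)×C(9,2)=720
  4M,1W: C(6,4)×C(9,1)=135
  5M,0W: C(6,5)×C(9,0)=6
Total = 2121

2121


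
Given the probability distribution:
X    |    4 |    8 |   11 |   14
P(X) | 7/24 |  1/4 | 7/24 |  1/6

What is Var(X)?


E[X] = 209/24
E[X²] = 709/8
Var(X) = E[X²] - (E[X])² = 709/8 - 43681/576 = 7367/576

Var(X) = 7367/576 ≈ 12.7899


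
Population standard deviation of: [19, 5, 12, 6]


Mean = 42/4 = 21/2
  (19-21/2)²=289/4
  (5-21/2)²=121/4
  (12-21/2)²=9/4
  (6-21/2)²=81/4
Σ(x-μ)² = 125
σ² = 125/4

σ = √(125/4) ≈ 5.5902


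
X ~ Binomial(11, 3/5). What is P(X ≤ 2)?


P(X ≤ 2) = Σ P(X=i) for i=0..2
P(X=0) = 2048/48828125
P(X=1) = 33792/48828125
P(X=2) = 50688/9765625
Sum = 57856/9765625

P(X ≤ 2) = 57856/9765625 ≈ 0.59%


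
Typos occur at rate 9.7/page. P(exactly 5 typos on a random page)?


Poisson(λ=9.7): P(X=5) = e^(-λ)×λ^k/k!
= e^(-9.7) × 9.7^5 / 5!
≈ 6.128349505e-05 × 85873.40257 / 120 ≈ 0.043855

P(X=5) ≈ 0.043855 ≈ 4.39%


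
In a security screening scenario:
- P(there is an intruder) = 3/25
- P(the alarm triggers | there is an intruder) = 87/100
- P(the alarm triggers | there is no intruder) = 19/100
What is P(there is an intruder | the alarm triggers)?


Using Bayes' theorem:
P(A|B) = P(B|A)·P(A) / P(B)

P(the alarm triggers) = 87/100 × 3/25 + 19/100 × 22/25
= 261/2500 + 209/1250 = 679/2500

P(there is an intruder|the alarm triggers) = (261/2500) / (679/2500) = 261/679

P(there is an intruder|the alarm triggers) = 261/679 ≈ 38.44%


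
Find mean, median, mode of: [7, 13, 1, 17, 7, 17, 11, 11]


Sorted: [1, 7, 7, 11, 11, 13, 17, 17]
Mean = 84/8 = 21/2
Median = 11
Freq: {7: 2, 13: 1, 1: 1, 17: 2, 11: 2}
Mode: [7, 11, 17]

Mean=21/2, Median=11, Mode=[7, 11, 17]


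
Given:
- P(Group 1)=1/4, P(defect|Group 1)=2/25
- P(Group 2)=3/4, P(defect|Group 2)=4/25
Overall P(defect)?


P(B) = Σ P(B|Aᵢ)×P(Aᵢ)
  2/25×1/4 = 1/50
  4/25×3/4 = 3/25
Sum = 7/50

P(defect) = 7/50 ≈ 14.00%


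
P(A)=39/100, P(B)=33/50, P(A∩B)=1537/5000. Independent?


P(A)×P(B) = 1287/5000
P(A∩B) = 1537/5000
Not equal → NOT independent

No, not independent


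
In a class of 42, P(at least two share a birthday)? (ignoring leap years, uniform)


P(all different) = Π(365-i)/365 for i=0..41
= 0.085970
P(match) = 1 - 0.085970 = 0.914030

P ≈ 0.9140 ≈ 91.40%


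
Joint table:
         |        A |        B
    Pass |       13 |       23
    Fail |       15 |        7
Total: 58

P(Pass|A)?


P(Pass|A) = 13/(13+15) = 13/28

P = 13/28 ≈ 46.43%


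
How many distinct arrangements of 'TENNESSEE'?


Letters: 9, freq: {'T': 1, 'E': 4, 'N': 2, 'S': 2}
9!/(1!×4!×2!×2!) = 362880/96 = 3780

3780


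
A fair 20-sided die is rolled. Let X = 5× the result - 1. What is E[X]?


E[die] = (1+20)/2 = 21/2
E[X] = 5×21/2 - 1 = 103/2

E[X] = 103/2


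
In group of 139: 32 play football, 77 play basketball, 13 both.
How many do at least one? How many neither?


|A∪B| = 32+77-13 = 96
Neither = 139-96 = 43

At least one: 96; Neither: 43


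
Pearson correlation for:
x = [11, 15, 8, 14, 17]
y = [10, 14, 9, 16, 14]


n=5, Σx=65, Σy=63, Σxy=854, Σx²=895, Σy²=829
r = (5×854 - 65×63)/√((5×895 - 65²)(5×829 - 63²))
= 175/√(250×176) = 175/√44000 ≈ 175/209.7618 ≈ 0.8343

r ≈ 0.8343


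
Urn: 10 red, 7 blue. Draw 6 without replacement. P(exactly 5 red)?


Hypergeometric: C(10,5)×C(7,1)/C(17,6)
= 252×7/12376 = 63/442

P(X=5) = 63/442 ≈ 14.25%


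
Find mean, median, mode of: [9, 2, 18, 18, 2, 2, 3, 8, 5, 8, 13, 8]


Sorted: [2, 2, 2, 3, 5, 8, 8, 8, 9, 13, 18, 18]
Mean = 96/12 = 8
Median = 8
Freq: {9: 1, 2: 3, 18: 2, 3: 1, 8: 3, 5: 1, 13: 1}
Mode: [2, 8]

Mean=8, Median=8, Mode=[2, 8]


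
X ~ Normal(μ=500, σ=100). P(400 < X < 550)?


z₁=(400-500)/100=-1.0, z₂=(550-500)/100=0.5
P = Φ(0.5) - Φ(-1.0) = 0.691462 - 0.158655 = 0.532807 ≈ 0.5328

P(400 < X < 550) ≈ 0.5328


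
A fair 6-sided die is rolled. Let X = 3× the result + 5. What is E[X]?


E[die] = (1+6)/2 = 7/2
E[X] = 3×7/2 + 5 = 31/2

E[X] = 31/2


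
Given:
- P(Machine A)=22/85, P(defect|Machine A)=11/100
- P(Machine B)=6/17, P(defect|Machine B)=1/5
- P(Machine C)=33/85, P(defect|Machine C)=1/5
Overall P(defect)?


P(B) = Σ P(B|Aᵢ)×P(Aᵢ)
  11/100×22/85 = 121/4250
  1/5×6/17 = 6/85
  1/5×33/85 = 33/425
Sum = 751/4250

P(defect) = 751/4250 ≈ 17.67%


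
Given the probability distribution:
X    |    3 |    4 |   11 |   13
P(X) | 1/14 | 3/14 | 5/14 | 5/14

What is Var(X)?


E[X] = 135/14
E[X²] = 1507/14
Var(X) = E[X²] - (E[X])² = 1507/14 - 18225/196 = 2873/196

Var(X) = 2873/196 ≈ 14.6582


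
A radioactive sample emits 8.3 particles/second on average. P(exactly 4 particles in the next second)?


Poisson(λ=8.3): P(X=4) = e^(-λ)×λ^k/k!
= e^(-8.3) × 8.3^4 / 4!
≈ 0.0002485168271 × 4745.8321 / 24 ≈ 0.049142

P(X=4) ≈ 0.049142 ≈ 4.91%


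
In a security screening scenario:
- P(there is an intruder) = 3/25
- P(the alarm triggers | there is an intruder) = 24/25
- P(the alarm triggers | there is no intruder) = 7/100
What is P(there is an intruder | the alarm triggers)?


Using Bayes' theorem:
P(A|B) = P(B|A)·P(A) / P(B)

P(the alarm triggers) = 24/25 × 3/25 + 7/100 × 22/25
= 72/625 + 77/1250 = 221/1250

P(there is an intruder|the alarm triggers) = (72/625) / (221/1250) = 144/221

P(there is an intruder|the alarm triggers) = 144/221 ≈ 65.16%


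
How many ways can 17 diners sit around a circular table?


Circular arrangements of 17 distinct objects: fix one position to break rotational symmetry.
(n-1)! = 16! = 20922789888000

20922789888000


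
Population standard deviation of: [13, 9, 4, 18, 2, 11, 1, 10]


Mean = 68/8 = 17/2
  (13-17/2)²=81/4
  (9-17/2)²=1/4
  (4-17/2)²=81/4
  (18-17/2)²=361/4
  (2-17/2)²=169/4
  (11-17/2)²=25/4
  (1-17/2)²=225/4
  (10-17/2)²=9/4
Σ(x-μ)² = 238
σ² = 238/8 = 119/4

σ = √(119/4) ≈ 5.4544


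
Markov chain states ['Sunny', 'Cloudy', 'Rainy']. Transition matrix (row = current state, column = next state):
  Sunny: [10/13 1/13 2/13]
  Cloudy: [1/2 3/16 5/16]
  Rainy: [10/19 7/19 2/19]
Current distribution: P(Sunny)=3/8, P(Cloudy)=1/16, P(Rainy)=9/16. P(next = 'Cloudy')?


P(next=Cloudy) = Σᵢ P(now=i)×P(i→Cloudy)
= 3/8×1/13 + 1/16×3/16 + 9/16×7/19
= 3/104 + 3/256 + 63/304 = 15669/63232

P = 15669/63232 ≈ 0.2478


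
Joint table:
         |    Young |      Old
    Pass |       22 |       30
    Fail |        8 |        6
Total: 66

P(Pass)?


P(Pass) = (22+30)/66 = 52/66 = 26/33

P(Pass) = 26/33 ≈ 78.79%


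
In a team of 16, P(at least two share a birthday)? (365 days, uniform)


P(all different) = Π(365-i)/365 for i=0..15
= 0.716396
P(match) = 1 - 0.716396 = 0.283604

P ≈ 0.2836 ≈ 28.36%


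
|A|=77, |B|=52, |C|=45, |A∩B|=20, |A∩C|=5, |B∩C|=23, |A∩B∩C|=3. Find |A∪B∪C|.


|A∪B∪C| = 77+52+45-20-5-23+3 = 129

|A∪B∪C| = 129


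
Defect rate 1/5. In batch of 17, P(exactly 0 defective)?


Binomial: P(X=0) = C(17,0)×p^0×(1-p)^17
= 1 × 1 × 17179869184/762939453125 = 17179869184/762939453125

P(X=0) = 17179869184/762939453125 ≈ 2.25%


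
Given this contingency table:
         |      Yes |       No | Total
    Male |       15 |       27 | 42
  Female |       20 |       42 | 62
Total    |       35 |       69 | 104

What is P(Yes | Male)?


P(Yes | Male) = 15/(15+27) = 15/42 = 5/14

P(Yes|Male) = 5/14 ≈ 35.71%


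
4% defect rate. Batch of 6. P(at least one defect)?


P(all good) = (24/25)^6 = 191102976/244140625
P(≥1 defect) = 53037649/244140625

P = 53037649/244140625 ≈ 21.72%


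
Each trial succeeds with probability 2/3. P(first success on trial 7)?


Geometric: P(X=7) = (1-p)^(k-1)×p = (1/3)^6×2/3 = 2/2187

P(X=7) = 2/2187 ≈ 0.09%


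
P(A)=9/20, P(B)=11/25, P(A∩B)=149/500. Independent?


P(A)×P(B) = 99/500
P(A∩B) = 149/500
Not equal → NOT independent

No, not independent


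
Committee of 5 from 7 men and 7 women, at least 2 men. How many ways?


Count by #men:
  2M,3W: C(7,2)×C(7,3)=735
  3M,2W: C(7,3)×C(7,2)=735
  4M,1W: C(7,4)×C(7,1)=245
  5M,0W: C(7,5)×C(7,0)=21
Total = 1736

1736


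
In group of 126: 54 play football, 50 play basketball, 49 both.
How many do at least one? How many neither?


|A∪B| = 54+50-49 = 55
Neither = 126-55 = 71

At least one: 55; Neither: 71


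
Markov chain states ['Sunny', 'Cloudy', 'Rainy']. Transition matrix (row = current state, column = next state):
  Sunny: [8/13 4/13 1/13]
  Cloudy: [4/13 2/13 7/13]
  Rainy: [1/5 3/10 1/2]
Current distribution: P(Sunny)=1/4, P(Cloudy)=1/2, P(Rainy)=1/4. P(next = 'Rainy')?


P(next=Rainy) = Σᵢ P(now=i)×P(i→Rainy)
= 1/4×1/13 + 1/2×7/13 + 1/4×1/2
= 1/52 + 7/26 + 1/8 = 43/104

P = 43/104 ≈ 0.4135


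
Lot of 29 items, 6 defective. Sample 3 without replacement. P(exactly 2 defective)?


Hypergeometric: C(6,2)×C(23,1)/C(29,3)
= 15×23/3654 = 115/1218

P(X=2) = 115/1218 ≈ 9.44%


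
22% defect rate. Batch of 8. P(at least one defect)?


P(all good) = (39/50)^8 = 5352009260481/39062500000000
P(≥1 defect) = 33710490739519/39062500000000

P = 33710490739519/39062500000000 ≈ 86.30%


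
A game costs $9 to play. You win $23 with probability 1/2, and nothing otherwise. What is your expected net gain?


E[gain] = (23-9)×1/2 + (-9)×1/2
= 7 - 9/2 = 5/2

Expected net gain = $5/2 ≈ $2.50


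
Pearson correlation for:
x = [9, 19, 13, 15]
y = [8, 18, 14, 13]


n=4, Σx=56, Σy=53, Σxy=791, Σx²=836, Σy²=753
r = (4×791 - 56×53)/√((4×836 - 56²)(4×753 - 53²))
= 196/√(208×203) = 196/√42224 ≈ 196/205.4848 ≈ 0.9538

r ≈ 0.9538


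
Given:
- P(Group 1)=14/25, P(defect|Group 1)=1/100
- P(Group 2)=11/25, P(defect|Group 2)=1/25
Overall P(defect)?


P(B) = Σ P(B|Aᵢ)×P(Aᵢ)
  1/100×14/25 = 7/1250
  1/25×11/25 = 11/625
Sum = 29/1250

P(defect) = 29/1250 ≈ 2.32%


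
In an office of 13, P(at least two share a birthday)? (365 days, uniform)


P(all different) = Π(365-i)/365 for i=0..12
= 0.805590
P(match) = 1 - 0.805590 = 0.194410

P ≈ 0.1944 ≈ 19.44%


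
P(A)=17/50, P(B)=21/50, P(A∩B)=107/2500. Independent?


P(A)×P(B) = 357/2500
P(A∩B) = 107/2500
Not equal → NOT independent

No, not independent


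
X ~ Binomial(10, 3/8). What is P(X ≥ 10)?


P(X ≥ 10) = Σ P(X=i) for i=10..10
P(X=10) = 59049/1073741824
Sum = 59049/1073741824

P(X ≥ 10) = 59049/1073741824 ≈ 0.01%


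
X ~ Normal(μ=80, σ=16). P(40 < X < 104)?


z₁=(40-80)/16=-2.5, z₂=(104-80)/16=1.5
P = Φ(1.5) - Φ(-2.5) = 0.933193 - 0.006210 = 0.926983 ≈ 0.9270

P(40 < X < 104) ≈ 0.9270


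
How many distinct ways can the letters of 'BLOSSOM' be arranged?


Letters: 7, freq: {'B': 1, 'L': 1, 'O': 2, 'S': 2, 'M': 1}
7!/(1!×1!×2!×2!×1!) = 5040/4 = 1260

1260


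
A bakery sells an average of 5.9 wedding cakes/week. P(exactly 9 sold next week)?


Poisson(λ=5.9): P(X=9) = e^(-λ)×λ^k/k!
= e^(-5.9) × 5.9^9 / 9!
≈ 0.002739444819 × 8662995.81865 / 362880 ≈ 0.065398

P(X=9) ≈ 0.065398 ≈ 6.54%


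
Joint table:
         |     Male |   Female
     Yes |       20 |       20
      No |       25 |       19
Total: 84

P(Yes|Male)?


P(Yes|Male) = 20/(20+25) = 20/45 = 4/9

P = 4/9 ≈ 44.44%


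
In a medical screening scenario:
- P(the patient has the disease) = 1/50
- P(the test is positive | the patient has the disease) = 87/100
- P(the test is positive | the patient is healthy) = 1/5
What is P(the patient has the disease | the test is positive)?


Using Bayes' theorem:
P(A|B) = P(B|A)·P(A) / P(B)

P(the test is positive) = 87/100 × 1/50 + 1/5 × 49/50
= 87/5000 + 49/250 = 1067/5000

P(the patient has the disease|the test is positive) = (87/5000) / (1067/5000) = 87/1067

P(the patient has the disease|the test is positive) = 87/1067 ≈ 8.15%


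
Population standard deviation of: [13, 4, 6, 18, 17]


Mean = 58/5
  (13-58/5)²=49/25
  (4-58/5)²=1444/25
  (6-58/5)²=784/25
  (18-58/5)²=1024/25
  (17-58/5)²=729/25
Σ(x-μ)² = 806/5
σ² = (806/5)/5 = 806/25

σ = √(806/25) ≈ 5.6780


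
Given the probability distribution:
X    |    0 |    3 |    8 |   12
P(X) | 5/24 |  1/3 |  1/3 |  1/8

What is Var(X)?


E[X] = 31/6
E[X²] = 127/3
Var(X) = E[X²] - (E[X])² = 127/3 - 961/36 = 563/36

Var(X) = 563/36 ≈ 15.6389


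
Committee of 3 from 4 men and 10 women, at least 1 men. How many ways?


Count by #men:
  1M,2W: C(4,1)×C(10,2)=180
  2M,1W: C(4,2)×C(10,1)=60
  3M,0W: C(4,3)×C(10,0)=4
Total = 244

244


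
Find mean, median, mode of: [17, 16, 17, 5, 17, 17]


Sorted: [5, 16, 17, 17, 17, 17]
Mean = 89/6
Median = 17
Freq: {17: 4, 16: 1, 5: 1}
Mode: [17]

Mean=89/6, Median=17, Mode=17


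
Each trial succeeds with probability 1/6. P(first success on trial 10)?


Geometric: P(X=10) = (1-p)^(k-1)×p = (5/6)^9×1/6 = 1953125/60466176

P(X=10) = 1953125/60466176 ≈ 3.23%


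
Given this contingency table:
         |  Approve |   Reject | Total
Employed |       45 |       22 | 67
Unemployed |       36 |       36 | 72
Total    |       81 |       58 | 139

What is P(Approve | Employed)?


P(Approve | Employed) = 45/(45+22) = 45/67

P(Approve|Employed) = 45/67 ≈ 67.16%


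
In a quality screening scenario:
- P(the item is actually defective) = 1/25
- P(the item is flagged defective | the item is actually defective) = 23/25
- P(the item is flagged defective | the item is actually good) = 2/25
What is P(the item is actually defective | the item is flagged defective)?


Using Bayes' theorem:
P(A|B) = P(B|A)·P(A) / P(B)

P(the item is flagged defective) = 23/25 × 1/25 + 2/25 × 24/25
= 23/625 + 48/625 = 71/625

P(the item is actually defective|the item is flagged defective) = (23/625) / (71/625) = 23/71

P(the item is actually defective|the item is flagged defective) = 23/71 ≈ 32.39%


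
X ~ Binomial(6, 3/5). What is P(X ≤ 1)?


P(X ≤ 1) = Σ P(X=i) for i=0..1
P(X=0) = 64/15625
P(X=1) = 576/15625
Sum = 128/3125

P(X ≤ 1) = 128/3125 ≈ 4.10%


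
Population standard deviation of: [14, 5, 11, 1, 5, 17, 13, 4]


Mean = 70/8 = 35/4
  (14-35/4)²=441/16
  (5-35/4)²=225/16
  (11-35/4)²=81/16
  (1-35/4)²=961/16
  (5-35/4)²=225/16
  (17-35/4)²=1089/16
  (13-35/4)²=289/16
  (4-35/4)²=361/16
Σ(x-μ)² = 459/2
σ² = (459/2)/8 = 459/16

σ = √(459/16) ≈ 5.3561


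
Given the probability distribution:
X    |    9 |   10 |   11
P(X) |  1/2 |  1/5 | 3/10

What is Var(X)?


E[X] = 49/5
E[X²] = 484/5
Var(X) = E[X²] - (E[X])² = 484/5 - 2401/25 = 19/25

Var(X) = 19/25 ≈ 0.7600


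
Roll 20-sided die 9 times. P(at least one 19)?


P(no 19)^9 = (19/20)^9 = 322687697779/512000000000
P(≥1) = 1 - 322687697779/512000000000 = 189312302221/512000000000

P = 189312302221/512000000000 ≈ 36.98%


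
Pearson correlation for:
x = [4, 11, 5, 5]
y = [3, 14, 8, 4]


n=4, Σx=25, Σy=29, Σxy=226, Σx²=187, Σy²=285
r = (4×226 - 25×29)/√((4×187 - 25²)(4×285 - 29²))
= 179/√(123×299) = 179/√36777 ≈ 179/191.7733 ≈ 0.9334

r ≈ 0.9334


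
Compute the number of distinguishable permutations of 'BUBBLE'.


Letters: 6, freq: {'B': 3, 'U': 1, 'L': 1, 'E': 1}
6!/(3!×1!×1!×1!) = 720/6 = 120

120


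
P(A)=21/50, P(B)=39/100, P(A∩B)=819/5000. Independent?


P(A)×P(B) = 819/5000
P(A∩B) = 819/5000
Equal ✓ → Independent

Yes, independent


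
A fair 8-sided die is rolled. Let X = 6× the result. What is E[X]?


E[die] = (1+8)/2 = 9/2
E[X] = 6 × 9/2 = 27

E[X] = 27


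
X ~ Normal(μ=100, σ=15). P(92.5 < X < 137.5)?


z₁=(92.5-100)/15=-0.5, z₂=(137.5-100)/15=2.5
P = Φ(2.5) - Φ(-0.5) = 0.993790 - 0.308538 = 0.685252 ≈ 0.6853

P(92.5 < X < 137.5) ≈ 0.6853


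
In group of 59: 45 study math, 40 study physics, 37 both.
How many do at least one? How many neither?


|A∪B| = 45+40-37 = 48
Neither = 59-48 = 11

At least one: 48; Neither: 11


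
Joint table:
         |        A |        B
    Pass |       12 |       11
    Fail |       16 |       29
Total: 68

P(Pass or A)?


P(Pass∨A) = P(Pass) + P(A) - P(Pass∧A)
= (23 + 28 - 12)/68 = 39/68

P = 39/68 ≈ 57.35%


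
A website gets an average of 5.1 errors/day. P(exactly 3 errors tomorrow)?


Poisson(λ=5.1): P(X=3) = e^(-λ)×λ^k/k!
= e^(-5.1) × 5.1^3 / 3!
≈ 0.006096746566 × 132.651 / 6 ≈ 0.134790

P(X=3) ≈ 0.134790 ≈ 13.48%


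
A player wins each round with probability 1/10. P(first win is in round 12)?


Geometric: P(X=12) = (1-p)^(k-1)×p = (9/10)^11×1/10 = 31381059609/1000000000000

P(X=12) = 31381059609/1000000000000 ≈ 3.14%


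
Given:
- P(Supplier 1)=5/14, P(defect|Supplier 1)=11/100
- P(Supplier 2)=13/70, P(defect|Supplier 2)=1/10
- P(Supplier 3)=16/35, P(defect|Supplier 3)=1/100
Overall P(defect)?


P(B) = Σ P(B|Aᵢ)×P(Aᵢ)
  11/100×5/14 = 11/280
  1/10×13/70 = 13/700
  1/100×16/35 = 4/875
Sum = 437/7000

P(defect) = 437/7000 ≈ 6.24%


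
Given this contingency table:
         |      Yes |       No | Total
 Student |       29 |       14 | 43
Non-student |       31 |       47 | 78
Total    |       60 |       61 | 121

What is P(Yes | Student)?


P(Yes | Student) = 29/(29+14) = 29/43

P(Yes|Student) = 29/43 ≈ 67.44%


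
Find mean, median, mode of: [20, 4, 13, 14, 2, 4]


Sorted: [2, 4, 4, 13, 14, 20]
Mean = 57/6 = 19/2
Median = 17/2
Freq: {20: 1, 4: 2, 13: 1, 14: 1, 2: 1}
Mode: [4]

Mean=19/2, Median=17/2, Mode=4


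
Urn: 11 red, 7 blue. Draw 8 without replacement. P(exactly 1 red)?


Hypergeometric: C(11,1)×C(7,7)/C(18,8)
= 11×1/43758 = 1/3978

P(X=1) = 1/3978 ≈ 0.03%


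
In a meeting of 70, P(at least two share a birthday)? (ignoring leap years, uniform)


P(all different) = Π(365-i)/365 for i=0..69
= 0.000840
P(match) = 1 - 0.000840 = 0.999160

P ≈ 0.9992 ≈ 99.92%


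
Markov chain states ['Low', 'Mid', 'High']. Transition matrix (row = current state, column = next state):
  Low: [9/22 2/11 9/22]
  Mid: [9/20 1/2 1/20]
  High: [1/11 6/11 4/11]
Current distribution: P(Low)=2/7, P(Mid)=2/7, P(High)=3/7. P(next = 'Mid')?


P(next=Mid) = Σᵢ P(now=i)×P(i→Mid)
= 2/7×2/11 + 2/7×1/2 + 3/7×6/11
= 4/77 + 1/7 + 18/77 = 3/7

P = 3/7 ≈ 0.4286


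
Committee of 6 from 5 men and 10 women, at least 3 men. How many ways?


Count by #men:
  3M,3W: C(5,3)×C(10,3)=1200
  4M,2W: C(5,4)×C(10,2)=225
  5M,1W: C(5,5)×C(10,1)=10
Total = 1435

1435


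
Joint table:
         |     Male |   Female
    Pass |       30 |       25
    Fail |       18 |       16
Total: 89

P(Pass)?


P(Pass) = (30+25)/89 = 55/89

P(Pass) = 55/89 ≈ 61.80%


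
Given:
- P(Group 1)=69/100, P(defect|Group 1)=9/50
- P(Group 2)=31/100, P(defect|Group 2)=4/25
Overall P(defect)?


P(B) = Σ P(B|Aᵢ)×P(Aᵢ)
  9/50×69/100 = 621/5000
  4/25×31/100 = 31/625
Sum = 869/5000

P(defect) = 869/5000 ≈ 17.38%


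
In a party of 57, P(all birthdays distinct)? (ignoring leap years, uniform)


P(all different) = Π(365-i)/365 for i=0..56
= (365/365)×(364/365)×...×(309/365)
= 0.009878

P ≈ 0.0099 ≈ 0.99%


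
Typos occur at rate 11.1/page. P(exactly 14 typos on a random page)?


Poisson(λ=11.1): P(X=14) = e^(-λ)×λ^k/k!
= e^(-11.1) × 11.1^14 / 14!
≈ 1.511232382e-05 × 4.31044098048e+14 / 87178291200 ≈ 0.074721

P(X=14) ≈ 0.074721 ≈ 7.47%


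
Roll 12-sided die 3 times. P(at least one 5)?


P(no 5)^3 = (11/12)^3 = 1331/1728
P(≥1) = 1 - 1331/1728 = 397/1728

P = 397/1728 ≈ 22.97%


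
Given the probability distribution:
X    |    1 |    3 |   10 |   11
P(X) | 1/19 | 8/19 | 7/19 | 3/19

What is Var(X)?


E[X] = 128/19
E[X²] = 1136/19
Var(X) = E[X²] - (E[X])² = 1136/19 - 16384/361 = 5200/361

Var(X) = 5200/361 ≈ 14.4044


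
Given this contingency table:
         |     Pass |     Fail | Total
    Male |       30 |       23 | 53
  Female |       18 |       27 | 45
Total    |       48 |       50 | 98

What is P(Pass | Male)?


P(Pass | Male) = 30/(30+23) = 30/53

P(Pass|Male) = 30/53 ≈ 56.60%


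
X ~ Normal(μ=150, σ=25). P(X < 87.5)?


z = (87.5-150)/25 = -2.5
P(Z < -2.5) = 0.0062

P(X < 87.5) ≈ 0.0062


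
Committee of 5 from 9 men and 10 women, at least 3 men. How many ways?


Count by #men:
  3M,2W: C(9,3)×C(10,2)=3780
  4M,1W: C(9,4)×C(10,1)=1260
  5M,0W: C(9,5)×C(10,0)=126
Total = 5166

5166


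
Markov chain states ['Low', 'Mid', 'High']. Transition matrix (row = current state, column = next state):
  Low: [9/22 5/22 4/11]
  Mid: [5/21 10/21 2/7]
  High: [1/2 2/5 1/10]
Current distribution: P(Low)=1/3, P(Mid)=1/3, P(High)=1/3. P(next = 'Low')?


P(next=Low) = Σᵢ P(now=i)×P(i→Low)
= 1/3×9/22 + 1/3×5/21 + 1/3×1/2
= 3/22 + 5/63 + 1/6 = 265/693

P = 265/693 ≈ 0.3824


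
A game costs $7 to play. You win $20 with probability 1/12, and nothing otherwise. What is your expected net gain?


E[gain] = (20-7)×1/12 + (-7)×11/12
= 13/12 - 77/12 = -16/3

Expected net gain = $-16/3 ≈ $-5.33


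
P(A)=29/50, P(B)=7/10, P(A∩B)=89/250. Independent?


P(A)×P(B) = 203/500
P(A∩B) = 89/250
Not equal → NOT independent

No, not independent


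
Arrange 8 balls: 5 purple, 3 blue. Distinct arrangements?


8!/(5!×3!) = 56

56


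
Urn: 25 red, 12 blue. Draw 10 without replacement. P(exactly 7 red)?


Hypergeometric: C(25,7)×C(12,3)/C(37,10)
= 480700×220/348330136 = 1201750/3958297

P(X=7) = 1201750/3958297 ≈ 30.36%


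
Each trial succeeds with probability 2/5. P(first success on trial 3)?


Geometric: P(X=3) = (1-p)^(k-1)×p = (3/5)^2×2/5 = 18/125

P(X=3) = 18/125 ≈ 14.40%


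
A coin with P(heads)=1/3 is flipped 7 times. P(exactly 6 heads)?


Binomial: P(X=6) = C(7,6)×p^6×(1-p)^1
= 7 × 1/729 × 2/3 = 14/2187

P(X=6) = 14/2187 ≈ 0.64%


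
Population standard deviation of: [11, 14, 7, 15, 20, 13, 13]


Mean = 93/7
  (11-93/7)²=256/49
  (14-93/7)²=25/49
  (7-93/7)²=1936/49
  (15-93/7)²=144/49
  (20-93/7)²=2209/49
  (13-93/7)²=4/49
  (13-93/7)²=4/49
Σ(x-μ)² = 654/7
σ² = (654/7)/7 = 654/49

σ = √(654/49) ≈ 3.6533


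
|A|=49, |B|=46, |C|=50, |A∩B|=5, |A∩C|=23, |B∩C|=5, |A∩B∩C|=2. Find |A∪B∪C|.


|A∪B∪C| = 49+46+50-5-23-5+2 = 114

|A∪B∪C| = 114


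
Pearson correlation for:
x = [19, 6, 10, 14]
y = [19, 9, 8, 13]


n=4, Σx=49, Σy=49, Σxy=677, Σx²=693, Σy²=675
r = (4×677 - 49×49)/√((4×693 - 49²)(4×675 - 49²))
= 307/√(371×299) = 307/√110929 ≈ 307/333.0601 ≈ 0.9218

r ≈ 0.9218


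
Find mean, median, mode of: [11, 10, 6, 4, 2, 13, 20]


Sorted: [2, 4, 6, 10, 11, 13, 20]
Mean = 66/7
Median = 10
Freq: {11: 1, 10: 1, 6: 1, 4: 1, 2: 1, 13: 1, 20: 1}
Mode: No mode

Mean=66/7, Median=10, Mode=No mode


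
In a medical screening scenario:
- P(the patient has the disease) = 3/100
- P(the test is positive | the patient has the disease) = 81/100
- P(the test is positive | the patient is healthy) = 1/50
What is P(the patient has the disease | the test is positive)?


Using Bayes' theorem:
P(A|B) = P(B|A)·P(A) / P(B)

P(the test is positive) = 81/100 × 3/100 + 1/50 × 97/100
= 243/10000 + 97/5000 = 437/10000

P(the patient has the disease|the test is positive) = (243/10000) / (437/10000) = 243/437

P(the patient has the disease|the test is positive) = 243/437 ≈ 55.61%


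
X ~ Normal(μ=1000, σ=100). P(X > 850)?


z = (850-1000)/100 = -1.5
P(X > 850) = 1 - P(Z ≤ -1.5) = 1 - 0.0668 = 0.9332

P(X > 850) ≈ 0.9332


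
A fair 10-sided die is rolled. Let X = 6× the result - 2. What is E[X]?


E[die] = (1+10)/2 = 11/2
E[X] = 6×11/2 - 2 = 31

E[X] = 31


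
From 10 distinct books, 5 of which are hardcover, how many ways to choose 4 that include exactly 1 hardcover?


Choose 1 of the 5 hardcovers and 3 of the other 5 books:
C(5,1)×C(5,3) = 5×10 = 50

50


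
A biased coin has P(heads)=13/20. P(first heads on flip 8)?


Geometric: P(X=8) = (1-p)^(k-1)×p = (7/20)^7×13/20 = 10706059/25600000000

P(X=8) = 10706059/25600000000 ≈ 0.04%


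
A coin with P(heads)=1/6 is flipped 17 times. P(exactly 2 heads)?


Binomial: P(X=2) = C(17,2)×p^2×(1-p)^15
= 136 × 1/36 × 30517578125/470184984576 = 518798828125/2115832430592

P(X=2) = 518798828125/2115832430592 ≈ 24.52%


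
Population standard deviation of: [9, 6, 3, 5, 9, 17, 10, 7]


Mean = 66/8 = 33/4
  (9-33/4)²=9/16
  (6-33/4)²=81/16
  (3-33/4)²=441/16
  (5-33/4)²=169/16
  (9-33/4)²=9/16
  (17-33/4)²=1225/16
  (10-33/4)²=49/16
  (7-33/4)²=25/16
Σ(x-μ)² = 251/2
σ² = (251/2)/8 = 251/16

σ = √(251/16) ≈ 3.9607


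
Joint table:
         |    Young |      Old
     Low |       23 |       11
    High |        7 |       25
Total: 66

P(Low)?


P(Low) = (23+11)/66 = 34/66 = 17/33

P(Low) = 17/33 ≈ 51.52%


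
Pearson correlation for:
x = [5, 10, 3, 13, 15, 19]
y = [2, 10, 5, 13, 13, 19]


n=6, Σx=65, Σy=62, Σxy=850, Σx²=889, Σy²=828
r = (6×850 - 65×62)/√((6×889 - 65²)(6×828 - 62²))
= 1070/√(1109×1124) = 1070/√1246516 ≈ 1070/1116.4748 ≈ 0.9584

r ≈ 0.9584


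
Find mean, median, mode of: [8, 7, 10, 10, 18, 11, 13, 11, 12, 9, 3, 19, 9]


Sorted: [3, 7, 8, 9, 9, 10, 10, 11, 11, 12, 13, 18, 19]
Mean = 140/13
Median = 10
Freq: {8: 1, 7: 1, 10: 2, 18: 1, 11: 2, 13: 1, 12: 1, 9: 2, 3: 1, 19: 1}
Mode: [9, 10, 11]

Mean=140/13, Median=10, Mode=[9, 10, 11]


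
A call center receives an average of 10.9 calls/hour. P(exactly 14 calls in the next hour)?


Poisson(λ=10.9): P(X=14) = e^(-λ)×λ^k/k!
= e^(-10.9) × 10.9^14 / 14!
≈ 1.8458234e-05 × 3.34172702724e+14 / 87178291200 ≈ 0.070754

P(X=14) ≈ 0.070754 ≈ 7.08%


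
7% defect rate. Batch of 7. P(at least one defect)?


P(all good) = (93/100)^7 = 60170087060757/100000000000000
P(≥1 defect) = 39829912939243/100000000000000

P = 39829912939243/100000000000000 ≈ 39.83%


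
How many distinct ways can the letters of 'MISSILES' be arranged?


Letters: 8, freq: {'M': 1, 'I': 2, 'S': 3, 'L': 1, 'E': 1}
8!/(1!×2!×3!×1!×1!) = 40320/12 = 3360

3360


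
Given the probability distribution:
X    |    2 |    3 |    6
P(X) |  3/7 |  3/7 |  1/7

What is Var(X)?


E[X] = 3
E[X²] = 75/7
Var(X) = E[X²] - (E[X])² = 75/7 - 9 = 12/7

Var(X) = 12/7 ≈ 1.7143


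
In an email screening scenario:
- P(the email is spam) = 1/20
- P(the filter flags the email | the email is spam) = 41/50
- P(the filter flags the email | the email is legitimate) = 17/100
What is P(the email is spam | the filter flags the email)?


Using Bayes' theorem:
P(A|B) = P(B|A)·P(A) / P(B)

P(the filter flags the email) = 41/50 × 1/20 + 17/100 × 19/20
= 41/1000 + 323/2000 = 81/400

P(the email is spam|the filter flags the email) = (41/1000) / (81/400) = 82/405

P(the email is spam|the filter flags the email) = 82/405 ≈ 20.25%


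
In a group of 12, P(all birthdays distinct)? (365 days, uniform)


P(all different) = Π(365-i)/365 for i=0..11
= (365/365)×(364/365)×...×(354/365)
= 0.832975

P ≈ 0.8330 ≈ 83.30%


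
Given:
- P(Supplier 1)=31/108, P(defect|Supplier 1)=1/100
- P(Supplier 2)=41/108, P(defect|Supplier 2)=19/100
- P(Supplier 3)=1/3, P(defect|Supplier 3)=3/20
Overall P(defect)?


P(B) = Σ P(B|Aᵢ)×P(Aᵢ)
  1/100×31/108 = 31/10800
  19/100×41/108 = 779/10800
  3/20×1/3 = 1/20
Sum = 1/8

P(defect) = 1/8 ≈ 12.50%


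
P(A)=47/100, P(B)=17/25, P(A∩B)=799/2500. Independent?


P(A)×P(B) = 799/2500
P(A∩B) = 799/2500
Equal ✓ → Independent

Yes, independent


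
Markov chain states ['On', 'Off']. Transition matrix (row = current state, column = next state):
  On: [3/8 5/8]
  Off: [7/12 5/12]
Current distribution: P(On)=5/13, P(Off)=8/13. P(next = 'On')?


P(next=On) = Σᵢ P(now=i)×P(i→On)
= 5/13×3/8 + 8/13×7/12
= 15/104 + 14/39 = 157/312

P = 157/312 ≈ 0.5032


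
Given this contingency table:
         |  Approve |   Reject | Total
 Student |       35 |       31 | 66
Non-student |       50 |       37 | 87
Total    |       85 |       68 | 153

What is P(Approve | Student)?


P(Approve | Student) = 35/(35+31) = 35/66

P(Approve|Student) = 35/66 ≈ 53.03%


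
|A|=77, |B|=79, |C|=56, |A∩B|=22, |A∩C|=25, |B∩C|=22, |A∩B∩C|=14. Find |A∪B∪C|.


|A∪B∪C| = 77+79+56-22-25-22+14 = 157

|A∪B∪C| = 157


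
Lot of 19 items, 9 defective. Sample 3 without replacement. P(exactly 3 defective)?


Hypergeometric: C(9,3)×C(10,0)/C(19,3)
= 84×1/969 = 28/323

P(X=3) = 28/323 ≈ 8.67%


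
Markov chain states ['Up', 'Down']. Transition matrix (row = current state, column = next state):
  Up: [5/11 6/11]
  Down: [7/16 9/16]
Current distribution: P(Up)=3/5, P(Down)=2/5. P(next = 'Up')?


P(next=Up) = Σᵢ P(now=i)×P(i→Up)
= 3/5×5/11 + 2/5×7/16
= 3/11 + 7/40 = 197/440

P = 197/440 ≈ 0.4477


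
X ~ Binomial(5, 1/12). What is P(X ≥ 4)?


P(X ≥ 4) = Σ P(X=i) for i=4..5
P(X=4) = 55/248832
P(X=5) = 1/248832
Sum = 7/31104

P(X ≥ 4) = 7/31104 ≈ 0.02%


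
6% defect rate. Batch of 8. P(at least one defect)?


P(all good) = (47/50)^8 = 23811286661761/39062500000000
P(≥1 defect) = 15251213338239/39062500000000

P = 15251213338239/39062500000000 ≈ 39.04%


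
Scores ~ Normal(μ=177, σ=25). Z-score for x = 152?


z = (x - μ)/σ = (152 - 177)/25 = -1.0

z = -1.0


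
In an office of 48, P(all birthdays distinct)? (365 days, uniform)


P(all different) = Π(365-i)/365 for i=0..47
= (365/365)×(364/365)×...×(318/365)
= 0.039402

P ≈ 0.0394 ≈ 3.94%


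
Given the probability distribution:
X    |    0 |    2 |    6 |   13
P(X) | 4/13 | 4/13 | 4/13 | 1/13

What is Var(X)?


E[X] = 45/13
E[X²] = 329/13
Var(X) = E[X²] - (E[X])² = 329/13 - 2025/169 = 2252/169

Var(X) = 2252/169 ≈ 13.3254


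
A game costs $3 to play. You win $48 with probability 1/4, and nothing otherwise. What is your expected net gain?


E[gain] = (48-3)×1/4 + (-3)×3/4
= 45/4 - 9/4 = 9

Expected net gain = $9 ≈ $9.00


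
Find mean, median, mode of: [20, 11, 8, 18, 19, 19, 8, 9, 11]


Sorted: [8, 8, 9, 11, 11, 18, 19, 19, 20]
Mean = 123/9 = 41/3
Median = 11
Freq: {20: 1, 11: 2, 8: 2, 18: 1, 19: 2, 9: 1}
Mode: [8, 11, 19]

Mean=41/3, Median=11, Mode=[8, 11, 19]


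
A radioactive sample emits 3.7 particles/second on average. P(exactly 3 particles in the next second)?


Poisson(λ=3.7): P(X=3) = e^(-λ)×λ^k/k!
= e^(-3.7) × 3.7^3 / 3!
≈ 0.02472352647 × 50.653 / 6 ≈ 0.208720

P(X=3) ≈ 0.208720 ≈ 20.87%


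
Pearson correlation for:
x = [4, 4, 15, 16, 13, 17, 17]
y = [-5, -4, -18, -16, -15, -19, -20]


n=7, Σx=86, Σy=-97, Σxy=-1420, Σx²=1260, Σy²=1607
r = (7×(-1420) - 86×(-97))/√((7×1260 - 86²)(7×1607 - (-97)²))
= -1598/√(1424×1840) = -1598/√2620160 ≈ -1598/1618.6908 ≈ -0.9872

r ≈ -0.9872


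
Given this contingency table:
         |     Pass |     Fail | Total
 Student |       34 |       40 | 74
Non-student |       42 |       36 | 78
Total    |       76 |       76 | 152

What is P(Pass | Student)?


P(Pass | Student) = 34/(34+40) = 34/74 = 17/37

P(Pass|Student) = 17/37 ≈ 45.95%


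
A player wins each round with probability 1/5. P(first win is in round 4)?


Geometric: P(X=4) = (1-p)^(k-1)×p = (4/5)^3×1/5 = 64/625

P(X=4) = 64/625 ≈ 10.24%


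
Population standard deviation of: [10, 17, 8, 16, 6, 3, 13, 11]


Mean = 84/8 = 21/2
  (10-21/2)²=1/4
  (17-21/2)²=169/4
  (8-21/2)²=25/4
  (16-21/2)²=121/4
  (6-21/2)²=81/4
  (3-21/2)²=225/4
  (13-21/2)²=25/4
  (11-21/2)²=1/4
Σ(x-μ)² = 162
σ² = 162/8 = 81/4

σ = √(81/4) ≈ 4.5000


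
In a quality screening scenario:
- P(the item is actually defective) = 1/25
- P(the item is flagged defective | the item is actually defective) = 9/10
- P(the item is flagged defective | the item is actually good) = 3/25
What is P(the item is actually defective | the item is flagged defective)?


Using Bayes' theorem:
P(A|B) = P(B|A)·P(A) / P(B)

P(the item is flagged defective) = 9/10 × 1/25 + 3/25 × 24/25
= 9/250 + 72/625 = 189/1250

P(the item is actually defective|the item is flagged defective) = (9/250) / (189/1250) = 5/21

P(the item is actually defective|the item is flagged defective) = 5/21 ≈ 23.81%


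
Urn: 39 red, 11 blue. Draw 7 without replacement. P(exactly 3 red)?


Hypergeometric: C(39,3)×C(11,4)/C(50,7)
= 9139×330/99884400 = 9139/302680

P(X=3) = 9139/302680 ≈ 3.02%


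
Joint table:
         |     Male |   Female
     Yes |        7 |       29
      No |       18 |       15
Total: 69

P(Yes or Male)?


P(Yes∨Male) = P(Yes) + P(Male) - P(Yes∧Male)
= (36 + 25 - 7)/69 = 54/69 = 18/23

P = 18/23 ≈ 78.26%


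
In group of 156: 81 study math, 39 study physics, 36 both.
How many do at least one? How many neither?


|A∪B| = 81+39-36 = 84
Neither = 156-84 = 72

At least one: 84; Neither: 72


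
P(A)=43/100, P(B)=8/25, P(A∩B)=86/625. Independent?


P(A)×P(B) = 86/625
P(A∩B) = 86/625
Equal ✓ → Independent

Yes, independent


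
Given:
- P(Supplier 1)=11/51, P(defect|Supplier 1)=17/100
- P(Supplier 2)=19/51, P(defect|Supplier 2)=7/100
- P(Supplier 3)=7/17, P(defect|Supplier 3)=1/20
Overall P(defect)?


P(B) = Σ P(B|Aᵢ)×P(Aᵢ)
  17/100×11/51 = 11/300
  7/100×19/51 = 133/5100
  1/20×7/17 = 7/340
Sum = 1/12

P(defect) = 1/12 ≈ 8.33%


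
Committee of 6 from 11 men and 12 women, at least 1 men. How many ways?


Count by #men:
  1M,5W: C(11,1)×C(12,5)=8712
  2M,4W: C(11,2)×C(12,4)=27225
  3M,3W: C(11,3)×C(12,3)=36300
  4M,2W: C(11,4)×C(12,2)=21780
  5M,1W: C(11,5)×C(12,1)=5544
  6M,0W: C(11,6)×C(12,0)=462
Total = 100023

100023


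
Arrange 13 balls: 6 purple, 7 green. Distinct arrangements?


13!/(6!×7!) = 1716

1716


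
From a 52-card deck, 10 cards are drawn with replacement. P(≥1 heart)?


P(not a heart) = 39/52 = 3/4
P(none in 10 draws) = (3/4)^10 = 59049/1048576
P(≥1 heart) = 1 - 59049/1048576 = 989527/1048576

P = 989527/1048576 ≈ 94.37%
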